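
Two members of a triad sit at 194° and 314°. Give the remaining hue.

74°

A triad spaces three hues 120° apart.
The full set is {74°, 194°, 314°}.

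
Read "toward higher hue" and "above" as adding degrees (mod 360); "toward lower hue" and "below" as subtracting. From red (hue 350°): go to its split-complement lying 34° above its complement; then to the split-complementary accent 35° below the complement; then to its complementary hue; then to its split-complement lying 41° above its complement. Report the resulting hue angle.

30°

350 + 214 = 564 → 564 − 360 = 204°   (split-comp 34° ↑)
204 + 145 = 349°   (split-comp 35° ↓)
349 + 180 = 529 → 529 − 360 = 169°   (complement)
169 + 221 = 390 → 390 − 360 = 30°   (split-comp 41° ↑)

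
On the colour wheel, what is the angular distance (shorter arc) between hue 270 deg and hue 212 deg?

58°

|270 − 212| = 58.
58 ≤ 180, so the shorter arc is 58°.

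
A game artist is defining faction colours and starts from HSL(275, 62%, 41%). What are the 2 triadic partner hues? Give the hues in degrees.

275 + 120 = 395 → 395 − 360 = 35°
275 + 240 = 515 → 515 − 360 = 155°

35° and 155°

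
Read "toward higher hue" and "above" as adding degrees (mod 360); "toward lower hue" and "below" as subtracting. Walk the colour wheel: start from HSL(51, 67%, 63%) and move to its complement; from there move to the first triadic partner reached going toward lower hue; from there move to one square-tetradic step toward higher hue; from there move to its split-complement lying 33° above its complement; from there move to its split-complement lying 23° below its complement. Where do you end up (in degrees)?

211°

complement +180°: 51 + 180 = 231°
triadic ↓ −120°: 231 − 120 = 111°
square ↑ +90°: 111 + 90 = 201°
split-comp 33° ↑ +213°: 201 + 213 = 414 → 414 − 360 = 54°
split-comp 23° ↓ +157°: 54 + 157 = 211°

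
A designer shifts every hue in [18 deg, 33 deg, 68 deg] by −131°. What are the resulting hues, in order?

18 − 131 = -113 → -113 + 360 = 247°
33 − 131 = -98 → -98 + 360 = 262°
68 − 131 = -63 → -63 + 360 = 297°

247°, 262°, 297°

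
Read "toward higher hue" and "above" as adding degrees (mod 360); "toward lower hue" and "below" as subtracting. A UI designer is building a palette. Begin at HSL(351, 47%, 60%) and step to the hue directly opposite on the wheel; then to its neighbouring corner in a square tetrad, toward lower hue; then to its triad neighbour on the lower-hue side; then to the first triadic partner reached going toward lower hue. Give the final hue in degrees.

+180° (complement): 351 + 180 = 531 → 531 − 360 = 171°
−90° (square ↓): 171 − 90 = 81°
−120° (triadic ↓): 81 − 120 = -39 → -39 + 360 = 321°
−120° (triadic ↓): 321 − 120 = 201°

201°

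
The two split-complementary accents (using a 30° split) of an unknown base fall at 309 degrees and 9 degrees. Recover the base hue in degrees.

The accents sit 30° either side of the complement, so the complement is their short-arc midpoint on the wheel.
Short-arc midpoint of 309° and 9°: 339°.
Base is 180° from the complement: 339 − 180 = 159°

159°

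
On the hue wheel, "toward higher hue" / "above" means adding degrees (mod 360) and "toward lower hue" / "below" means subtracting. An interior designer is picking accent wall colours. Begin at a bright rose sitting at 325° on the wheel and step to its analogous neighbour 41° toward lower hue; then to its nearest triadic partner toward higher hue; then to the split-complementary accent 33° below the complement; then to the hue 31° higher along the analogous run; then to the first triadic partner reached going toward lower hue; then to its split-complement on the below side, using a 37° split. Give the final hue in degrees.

245°

325 − 41 = 284°   (analog 41° ↓)
284 + 120 = 404 → 404 − 360 = 44°   (triadic ↑)
44 + 147 = 191°   (split-comp 33° ↓)
191 + 31 = 222°   (analog 31° ↑)
222 − 120 = 102°   (triadic ↓)
102 + 143 = 245°   (split-comp 37° ↓)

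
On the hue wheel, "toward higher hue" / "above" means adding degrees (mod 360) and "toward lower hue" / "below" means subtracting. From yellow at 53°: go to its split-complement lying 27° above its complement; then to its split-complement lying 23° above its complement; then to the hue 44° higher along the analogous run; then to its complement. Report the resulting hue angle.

53 + 207 = 260°   (split-comp 27° ↑)
260 + 203 = 463 → 463 − 360 = 103°   (split-comp 23° ↑)
103 + 44 = 147°   (analog 44° ↑)
147 + 180 = 327°   (complement)

327°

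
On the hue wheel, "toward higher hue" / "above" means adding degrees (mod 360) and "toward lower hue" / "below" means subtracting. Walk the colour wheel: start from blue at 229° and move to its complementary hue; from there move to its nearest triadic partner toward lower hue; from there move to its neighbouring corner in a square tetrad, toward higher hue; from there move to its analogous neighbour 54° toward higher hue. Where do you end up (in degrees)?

complement +180°: 229 + 180 = 409 → 409 − 360 = 49°
triadic ↓ −120°: 49 − 120 = -71 → -71 + 360 = 289°
square ↑ +90°: 289 + 90 = 379 → 379 − 360 = 19°
analog 54° ↑ +54°: 19 + 54 = 73°

73°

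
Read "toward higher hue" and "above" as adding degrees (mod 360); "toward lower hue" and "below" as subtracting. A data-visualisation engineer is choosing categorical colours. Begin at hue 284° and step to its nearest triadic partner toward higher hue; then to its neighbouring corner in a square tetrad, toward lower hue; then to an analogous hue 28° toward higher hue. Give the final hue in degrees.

+120° (triadic ↑): 284 + 120 = 404 → 404 − 360 = 44°
−90° (square ↓): 44 − 90 = -46 → -46 + 360 = 314°
+28° (analog 28° ↑): 314 + 28 = 342°

342°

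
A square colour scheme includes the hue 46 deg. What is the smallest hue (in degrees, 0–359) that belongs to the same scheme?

46°

A square tetradic scheme places four hues every 90°.
The full set through 46° is {46°, 136°, 226°, 316°}.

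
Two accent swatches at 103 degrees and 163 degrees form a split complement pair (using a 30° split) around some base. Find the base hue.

313°

The accents sit 30° either side of the complement, so the complement is their short-arc midpoint on the wheel.
Short-arc midpoint of 103° and 163°: 133°.
Base is 180° from the complement: 133 − 180 = -47 → -47 + 360 = 313°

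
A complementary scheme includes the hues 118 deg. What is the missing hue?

298°

The complement sits 180° across the wheel.
The full set through 118° is {118°, 298°}.
Given {118°}, the missing hue is 298°.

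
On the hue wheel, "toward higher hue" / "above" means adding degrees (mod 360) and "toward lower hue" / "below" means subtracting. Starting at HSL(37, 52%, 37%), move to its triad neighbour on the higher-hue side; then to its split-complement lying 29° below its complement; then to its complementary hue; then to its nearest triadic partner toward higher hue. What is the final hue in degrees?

triadic ↑ +120°: 37 + 120 = 157°
split-comp 29° ↓ +151°: 157 + 151 = 308°
complement +180°: 308 + 180 = 488 → 488 − 360 = 128°
triadic ↑ +120°: 128 + 120 = 248°

248°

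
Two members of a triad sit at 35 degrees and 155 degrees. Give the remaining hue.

A triad spaces three hues 120° apart.
The full set is {35°, 155°, 275°}.

275°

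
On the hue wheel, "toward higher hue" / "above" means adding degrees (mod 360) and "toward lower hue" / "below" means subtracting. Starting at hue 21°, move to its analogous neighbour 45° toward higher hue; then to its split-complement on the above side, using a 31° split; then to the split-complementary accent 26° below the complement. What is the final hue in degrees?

analog 45° ↑ +45°: 21 + 45 = 66°
split-comp 31° ↑ +211°: 66 + 211 = 277°
split-comp 26° ↓ +154°: 277 + 154 = 431 → 431 − 360 = 71°

71°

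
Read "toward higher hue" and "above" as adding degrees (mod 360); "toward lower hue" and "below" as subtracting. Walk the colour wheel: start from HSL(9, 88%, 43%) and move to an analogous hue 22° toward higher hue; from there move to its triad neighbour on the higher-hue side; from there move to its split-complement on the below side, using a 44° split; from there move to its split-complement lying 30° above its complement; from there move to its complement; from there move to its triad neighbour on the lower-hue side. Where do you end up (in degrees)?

197°

+22° (analog 22° ↑): 9 + 22 = 31°
+120° (triadic ↑): 31 + 120 = 151°
+136° (split-comp 44° ↓): 151 + 136 = 287°
+210° (split-comp 30° ↑): 287 + 210 = 497 → 497 − 360 = 137°
+180° (complement): 137 + 180 = 317°
−120° (triadic ↓): 317 − 120 = 197°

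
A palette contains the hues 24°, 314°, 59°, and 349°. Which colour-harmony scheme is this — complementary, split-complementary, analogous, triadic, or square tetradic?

Sort the hues: 24°, 59°, 314°, 349°.
Successive gaps around the wheel: 35°, 255°, 35°, 35°.
A run of hues at equal small steps (35°) with one large closing gap is an analogous group.

analogous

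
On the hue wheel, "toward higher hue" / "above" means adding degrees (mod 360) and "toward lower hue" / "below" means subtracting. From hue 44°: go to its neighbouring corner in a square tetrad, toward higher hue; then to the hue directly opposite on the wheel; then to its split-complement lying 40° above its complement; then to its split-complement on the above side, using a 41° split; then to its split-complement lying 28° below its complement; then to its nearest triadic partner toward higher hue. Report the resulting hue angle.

307°

44 + 90 = 134°   (square ↑)
134 + 180 = 314°   (complement)
314 + 220 = 534 → 534 − 360 = 174°   (split-comp 40° ↑)
174 + 221 = 395 → 395 − 360 = 35°   (split-comp 41° ↑)
35 + 152 = 187°   (split-comp 28° ↓)
187 + 120 = 307°   (triadic ↑)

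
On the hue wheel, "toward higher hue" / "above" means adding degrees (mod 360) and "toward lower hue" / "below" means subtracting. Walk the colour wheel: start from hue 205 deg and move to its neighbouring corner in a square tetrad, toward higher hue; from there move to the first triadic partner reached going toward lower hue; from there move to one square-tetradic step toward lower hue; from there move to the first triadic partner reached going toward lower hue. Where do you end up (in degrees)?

square ↑ +90°: 205 + 90 = 295°
triadic ↓ −120°: 295 − 120 = 175°
square ↓ −90°: 175 − 90 = 85°
triadic ↓ −120°: 85 − 120 = -35 → -35 + 360 = 325°

325°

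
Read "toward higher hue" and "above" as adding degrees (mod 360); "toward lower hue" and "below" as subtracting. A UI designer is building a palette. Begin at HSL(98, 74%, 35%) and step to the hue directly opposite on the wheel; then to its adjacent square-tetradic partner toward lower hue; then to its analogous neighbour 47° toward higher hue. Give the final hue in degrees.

235°

complement +180°: 98 + 180 = 278°
square ↓ −90°: 278 − 90 = 188°
analog 47° ↑ +47°: 188 + 47 = 235°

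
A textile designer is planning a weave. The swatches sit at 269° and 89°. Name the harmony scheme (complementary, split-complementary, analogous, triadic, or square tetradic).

complementary

Sort the hues: 89°, 269°.
Successive gaps around the wheel: 180°, 180°.
Two hues 180° apart are complementary.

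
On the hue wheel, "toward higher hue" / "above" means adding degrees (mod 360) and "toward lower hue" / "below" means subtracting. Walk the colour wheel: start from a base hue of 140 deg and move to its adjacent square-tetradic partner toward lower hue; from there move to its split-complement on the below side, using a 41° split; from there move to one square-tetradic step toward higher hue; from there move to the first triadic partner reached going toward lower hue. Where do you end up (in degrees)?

−90° (square ↓): 140 − 90 = 50°
+139° (split-comp 41° ↓): 50 + 139 = 189°
+90° (square ↑): 189 + 90 = 279°
−120° (triadic ↓): 279 − 120 = 159°

159°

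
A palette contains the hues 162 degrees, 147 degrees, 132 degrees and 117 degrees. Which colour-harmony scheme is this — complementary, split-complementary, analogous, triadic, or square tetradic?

Sort the hues: 117°, 132°, 147°, 162°.
Successive gaps around the wheel: 15°, 15°, 15°, 315°.
A run of hues at equal small steps (15°) with one large closing gap is an analogous group.

analogous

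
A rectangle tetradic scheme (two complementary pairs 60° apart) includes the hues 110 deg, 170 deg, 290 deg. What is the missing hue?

350°

A rectangular tetradic uses two complementary pairs 60° apart: offsets 0°, 60°, 180°, 240°.
Among {110°, 170°, 290°}, 290° and 110° are a 180° pair.
The remaining hue 170° needs its own complement: 170 + 180 = 350°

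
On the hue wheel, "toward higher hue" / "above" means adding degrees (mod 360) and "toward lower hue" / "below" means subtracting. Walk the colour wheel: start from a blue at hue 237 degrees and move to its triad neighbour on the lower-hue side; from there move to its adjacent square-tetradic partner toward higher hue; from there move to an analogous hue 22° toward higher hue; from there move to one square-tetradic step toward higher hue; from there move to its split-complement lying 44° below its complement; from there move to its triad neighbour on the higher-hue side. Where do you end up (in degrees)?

215°

triadic ↓ −120°: 237 − 120 = 117°
square ↑ +90°: 117 + 90 = 207°
analog 22° ↑ +22°: 207 + 22 = 229°
square ↑ +90°: 229 + 90 = 319°
split-comp 44° ↓ +136°: 319 + 136 = 455 → 455 − 360 = 95°
triadic ↑ +120°: 95 + 120 = 215°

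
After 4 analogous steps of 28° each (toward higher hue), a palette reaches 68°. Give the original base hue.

4 steps of 28° (toward higher hue) give a net shift of +112°.
Start = end − shift: 68 − 112 = -44 → -44 + 360 = 316°

316°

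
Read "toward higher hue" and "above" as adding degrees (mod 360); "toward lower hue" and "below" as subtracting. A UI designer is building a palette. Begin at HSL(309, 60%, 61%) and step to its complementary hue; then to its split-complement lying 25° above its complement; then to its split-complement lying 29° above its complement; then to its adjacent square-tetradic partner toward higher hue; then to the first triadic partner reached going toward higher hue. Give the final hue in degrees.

33°

309 + 180 = 489 → 489 − 360 = 129°   (complement)
129 + 205 = 334°   (split-comp 25° ↑)
334 + 209 = 543 → 543 − 360 = 183°   (split-comp 29° ↑)
183 + 90 = 273°   (square ↑)
273 + 120 = 393 → 393 − 360 = 33°   (triadic ↑)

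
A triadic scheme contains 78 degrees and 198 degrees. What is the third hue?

A triad spaces three hues 120° apart.
The full set is {78°, 198°, 318°}.

318°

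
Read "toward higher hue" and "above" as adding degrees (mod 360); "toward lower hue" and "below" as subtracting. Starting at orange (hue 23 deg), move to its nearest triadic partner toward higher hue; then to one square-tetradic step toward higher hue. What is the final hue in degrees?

+120° (triadic ↑): 23 + 120 = 143°
+90° (square ↑): 143 + 90 = 233°

233°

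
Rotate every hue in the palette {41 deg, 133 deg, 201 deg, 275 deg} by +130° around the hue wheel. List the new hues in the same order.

41 + 130 = 171°
133 + 130 = 263°
201 + 130 = 331°
275 + 130 = 405 → 405 − 360 = 45°

171°, 263°, 331°, 45°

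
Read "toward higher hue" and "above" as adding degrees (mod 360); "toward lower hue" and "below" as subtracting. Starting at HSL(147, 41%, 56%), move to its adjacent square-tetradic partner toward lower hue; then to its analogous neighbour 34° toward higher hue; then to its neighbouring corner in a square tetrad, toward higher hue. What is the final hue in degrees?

147 − 90 = 57°   (square ↓)
57 + 34 = 91°   (analog 34° ↑)
91 + 90 = 181°   (square ↑)

181°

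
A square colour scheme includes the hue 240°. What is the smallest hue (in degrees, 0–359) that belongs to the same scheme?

A square tetradic scheme places four hues every 90°.
The full set through 240° is {60°, 150°, 240°, 330°}.

60°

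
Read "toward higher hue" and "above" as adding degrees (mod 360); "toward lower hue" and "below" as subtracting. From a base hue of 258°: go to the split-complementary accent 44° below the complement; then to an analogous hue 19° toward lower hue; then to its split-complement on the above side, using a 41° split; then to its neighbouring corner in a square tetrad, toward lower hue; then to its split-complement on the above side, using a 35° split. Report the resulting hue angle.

+136° (split-comp 44° ↓): 258 + 136 = 394 → 394 − 360 = 34°
−19° (analog 19° ↓): 34 − 19 = 15°
+221° (split-comp 41° ↑): 15 + 221 = 236°
−90° (square ↓): 236 − 90 = 146°
+215° (split-comp 35° ↑): 146 + 215 = 361 → 361 − 360 = 1°

1°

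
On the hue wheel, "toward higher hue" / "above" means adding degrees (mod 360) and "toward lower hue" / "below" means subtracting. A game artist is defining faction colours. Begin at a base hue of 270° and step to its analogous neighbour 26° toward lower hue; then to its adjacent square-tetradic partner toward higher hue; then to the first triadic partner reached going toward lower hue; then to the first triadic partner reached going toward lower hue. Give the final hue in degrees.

94°

−26° (analog 26° ↓): 270 − 26 = 244°
+90° (square ↑): 244 + 90 = 334°
−120° (triadic ↓): 334 − 120 = 214°
−120° (triadic ↓): 214 − 120 = 94°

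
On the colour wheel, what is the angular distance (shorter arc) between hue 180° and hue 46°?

|180 − 46| = 134.
134 ≤ 180, so the shorter arc is 134°.

134°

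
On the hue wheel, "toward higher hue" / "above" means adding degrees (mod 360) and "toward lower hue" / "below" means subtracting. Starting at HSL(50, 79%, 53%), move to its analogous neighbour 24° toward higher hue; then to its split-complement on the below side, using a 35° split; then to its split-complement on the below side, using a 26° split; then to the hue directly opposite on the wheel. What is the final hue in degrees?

193°

50 + 24 = 74°   (analog 24° ↑)
74 + 145 = 219°   (split-comp 35° ↓)
219 + 154 = 373 → 373 − 360 = 13°   (split-comp 26° ↓)
13 + 180 = 193°   (complement)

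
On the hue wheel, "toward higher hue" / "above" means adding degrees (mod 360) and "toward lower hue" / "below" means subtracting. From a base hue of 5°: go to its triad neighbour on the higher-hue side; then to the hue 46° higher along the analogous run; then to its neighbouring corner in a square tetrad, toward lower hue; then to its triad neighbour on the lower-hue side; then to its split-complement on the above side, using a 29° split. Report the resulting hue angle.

170°

5 + 120 = 125°   (triadic ↑)
125 + 46 = 171°   (analog 46° ↑)
171 − 90 = 81°   (square ↓)
81 − 120 = -39 → -39 + 360 = 321°   (triadic ↓)
321 + 209 = 530 → 530 − 360 = 170°   (split-comp 29° ↑)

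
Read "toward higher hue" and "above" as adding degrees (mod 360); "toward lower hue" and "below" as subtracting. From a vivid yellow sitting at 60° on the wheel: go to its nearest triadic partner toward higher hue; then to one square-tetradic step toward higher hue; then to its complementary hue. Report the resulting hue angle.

90°

triadic ↑ +120°: 60 + 120 = 180°
square ↑ +90°: 180 + 90 = 270°
complement +180°: 270 + 180 = 450 → 450 − 360 = 90°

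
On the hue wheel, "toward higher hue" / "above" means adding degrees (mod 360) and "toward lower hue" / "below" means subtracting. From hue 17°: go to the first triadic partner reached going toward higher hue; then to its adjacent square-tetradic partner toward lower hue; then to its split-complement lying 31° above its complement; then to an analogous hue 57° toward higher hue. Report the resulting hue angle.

315°

17 + 120 = 137°   (triadic ↑)
137 − 90 = 47°   (square ↓)
47 + 211 = 258°   (split-comp 31° ↑)
258 + 57 = 315°   (analog 57° ↑)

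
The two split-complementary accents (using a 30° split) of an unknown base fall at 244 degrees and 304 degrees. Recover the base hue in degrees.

The accents sit 30° either side of the complement, so the complement is their short-arc midpoint on the wheel.
Short-arc midpoint of 244° and 304°: 274°.
Base is 180° from the complement: 274 − 180 = 94°

94°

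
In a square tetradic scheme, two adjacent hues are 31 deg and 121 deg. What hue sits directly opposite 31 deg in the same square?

A square tetradic scheme places four hues 90° apart; opposite corners are 180° apart.
31 + 180 = 211°

211°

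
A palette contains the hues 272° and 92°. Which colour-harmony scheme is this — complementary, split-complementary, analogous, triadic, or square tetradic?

Sort the hues: 92°, 272°.
Successive gaps around the wheel: 180°, 180°.
Two hues 180° apart are complementary.

complementary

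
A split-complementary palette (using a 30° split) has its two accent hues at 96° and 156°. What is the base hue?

The accents sit 30° either side of the complement, so the complement is their short-arc midpoint on the wheel.
Short-arc midpoint of 96° and 156°: 126°.
Base is 180° from the complement: 126 − 180 = -54 → -54 + 360 = 306°

306°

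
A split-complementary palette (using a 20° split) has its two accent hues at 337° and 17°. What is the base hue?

177°

The accents sit 20° either side of the complement, so the complement is their short-arc midpoint on the wheel.
Short-arc midpoint of 337° and 17°: 357°.
Base is 180° from the complement: 357 − 180 = 177°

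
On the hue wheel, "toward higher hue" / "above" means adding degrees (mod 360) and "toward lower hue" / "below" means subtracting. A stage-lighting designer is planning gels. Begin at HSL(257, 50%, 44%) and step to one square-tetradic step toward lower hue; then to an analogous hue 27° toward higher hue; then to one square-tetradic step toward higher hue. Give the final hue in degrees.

284°

257 − 90 = 167°   (square ↓)
167 + 27 = 194°   (analog 27° ↑)
194 + 90 = 284°   (square ↑)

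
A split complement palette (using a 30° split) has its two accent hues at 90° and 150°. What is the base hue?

The accents sit 30° either side of the complement, so the complement is their short-arc midpoint on the wheel.
Short-arc midpoint of 90° and 150°: 120°.
Base is 180° from the complement: 120 − 180 = -60 → -60 + 360 = 300°

300°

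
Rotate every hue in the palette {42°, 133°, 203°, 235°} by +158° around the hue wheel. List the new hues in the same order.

200°, 291°, 1°, 33°

42 + 158 = 200°
133 + 158 = 291°
203 + 158 = 361 → 361 − 360 = 1°
235 + 158 = 393 → 393 − 360 = 33°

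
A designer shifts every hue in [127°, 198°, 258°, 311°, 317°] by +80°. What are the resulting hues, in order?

207°, 278°, 338°, 31°, 37°

127 + 80 = 207°
198 + 80 = 278°
258 + 80 = 338°
311 + 80 = 391 → 391 − 360 = 31°
317 + 80 = 397 → 397 − 360 = 37°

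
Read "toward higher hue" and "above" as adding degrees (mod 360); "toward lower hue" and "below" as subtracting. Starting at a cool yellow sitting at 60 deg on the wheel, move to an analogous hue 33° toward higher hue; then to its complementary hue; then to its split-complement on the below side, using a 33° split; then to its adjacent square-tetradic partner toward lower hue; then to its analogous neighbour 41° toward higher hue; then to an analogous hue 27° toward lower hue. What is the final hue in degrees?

60 + 33 = 93°   (analog 33° ↑)
93 + 180 = 273°   (complement)
273 + 147 = 420 → 420 − 360 = 60°   (split-comp 33° ↓)
60 − 90 = -30 → -30 + 360 = 330°   (square ↓)
330 + 41 = 371 → 371 − 360 = 11°   (analog 41° ↑)
11 − 27 = -16 → -16 + 360 = 344°   (analog 27° ↓)

344°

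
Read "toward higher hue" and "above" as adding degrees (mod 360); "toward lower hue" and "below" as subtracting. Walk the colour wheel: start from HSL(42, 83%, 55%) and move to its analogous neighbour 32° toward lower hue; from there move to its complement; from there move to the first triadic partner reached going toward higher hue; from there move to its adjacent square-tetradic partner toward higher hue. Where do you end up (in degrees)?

40°

−32° (analog 32° ↓): 42 − 32 = 10°
+180° (complement): 10 + 180 = 190°
+120° (triadic ↑): 190 + 120 = 310°
+90° (square ↑): 310 + 90 = 400 → 400 − 360 = 40°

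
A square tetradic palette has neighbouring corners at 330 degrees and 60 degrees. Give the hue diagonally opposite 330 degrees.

150°

A square tetradic scheme places four hues 90° apart; opposite corners are 180° apart.
330 + 180 = 510 → 510 − 360 = 150°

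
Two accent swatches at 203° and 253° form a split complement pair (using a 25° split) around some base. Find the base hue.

The accents sit 25° either side of the complement, so the complement is their short-arc midpoint on the wheel.
Short-arc midpoint of 203° and 253°: 228°.
Base is 180° from the complement: 228 − 180 = 48°

48°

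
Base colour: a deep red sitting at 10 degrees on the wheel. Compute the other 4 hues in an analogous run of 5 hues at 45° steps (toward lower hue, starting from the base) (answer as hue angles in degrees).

325°, 280°, 235°, 190°

10 − 45 = -35 → -35 + 360 = 325°
10 − 90 = -80 → -80 + 360 = 280°
10 − 135 = -125 → -125 + 360 = 235°
10 − 180 = -170 → -170 + 360 = 190°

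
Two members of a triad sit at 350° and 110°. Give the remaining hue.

A triad spaces three hues 120° apart.
The full set is {110°, 230°, 350°}.

230°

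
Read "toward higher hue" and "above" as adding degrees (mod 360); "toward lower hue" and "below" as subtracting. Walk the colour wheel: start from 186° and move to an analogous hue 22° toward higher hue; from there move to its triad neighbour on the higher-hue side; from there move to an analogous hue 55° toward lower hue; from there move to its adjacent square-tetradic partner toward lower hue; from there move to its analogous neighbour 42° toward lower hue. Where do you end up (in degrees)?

141°

186 + 22 = 208°   (analog 22° ↑)
208 + 120 = 328°   (triadic ↑)
328 − 55 = 273°   (analog 55° ↓)
273 − 90 = 183°   (square ↓)
183 − 42 = 141°   (analog 42° ↓)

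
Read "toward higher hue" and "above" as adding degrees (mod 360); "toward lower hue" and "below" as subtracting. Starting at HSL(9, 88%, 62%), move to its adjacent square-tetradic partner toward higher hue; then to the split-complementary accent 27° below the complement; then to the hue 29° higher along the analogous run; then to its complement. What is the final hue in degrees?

101°

+90° (square ↑): 9 + 90 = 99°
+153° (split-comp 27° ↓): 99 + 153 = 252°
+29° (analog 29° ↑): 252 + 29 = 281°
+180° (complement): 281 + 180 = 461 → 461 − 360 = 101°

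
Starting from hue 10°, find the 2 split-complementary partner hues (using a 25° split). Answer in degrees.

Split-complementary hues sit 25° either side of the complement.
Complement of 10°: 10 + 180 = 190°
190 − 25 = 165°
190 + 25 = 215°

165° and 215°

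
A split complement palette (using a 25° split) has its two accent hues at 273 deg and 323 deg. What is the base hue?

The accents sit 25° either side of the complement, so the complement is their short-arc midpoint on the wheel.
Short-arc midpoint of 273° and 323°: 298°.
Base is 180° from the complement: 298 − 180 = 118°

118°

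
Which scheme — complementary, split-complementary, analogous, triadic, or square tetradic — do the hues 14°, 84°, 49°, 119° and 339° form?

Sort the hues: 14°, 49°, 84°, 119°, 339°.
Successive gaps around the wheel: 35°, 35°, 35°, 220°, 35°.
A run of hues at equal small steps (35°) with one large closing gap is an analogous group.

analogous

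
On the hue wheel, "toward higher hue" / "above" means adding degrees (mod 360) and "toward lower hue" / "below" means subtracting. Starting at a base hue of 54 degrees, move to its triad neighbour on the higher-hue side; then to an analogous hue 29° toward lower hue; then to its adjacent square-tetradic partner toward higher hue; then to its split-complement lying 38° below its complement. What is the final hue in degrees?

triadic ↑ +120°: 54 + 120 = 174°
analog 29° ↓ −29°: 174 − 29 = 145°
square ↑ +90°: 145 + 90 = 235°
split-comp 38° ↓ +142°: 235 + 142 = 377 → 377 − 360 = 17°

17°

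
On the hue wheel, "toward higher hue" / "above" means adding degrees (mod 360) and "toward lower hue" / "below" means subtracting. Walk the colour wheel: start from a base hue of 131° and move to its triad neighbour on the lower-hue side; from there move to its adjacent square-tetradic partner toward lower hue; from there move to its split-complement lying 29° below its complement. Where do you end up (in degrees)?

triadic ↓ −120°: 131 − 120 = 11°
square ↓ −90°: 11 − 90 = -79 → -79 + 360 = 281°
split-comp 29° ↓ +151°: 281 + 151 = 432 → 432 − 360 = 72°

72°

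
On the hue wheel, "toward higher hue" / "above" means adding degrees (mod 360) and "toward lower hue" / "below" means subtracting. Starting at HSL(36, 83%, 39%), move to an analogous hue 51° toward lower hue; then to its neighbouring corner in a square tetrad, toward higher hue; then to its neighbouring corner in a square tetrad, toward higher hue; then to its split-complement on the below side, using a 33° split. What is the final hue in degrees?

36 − 51 = -15 → -15 + 360 = 345°   (analog 51° ↓)
345 + 90 = 435 → 435 − 360 = 75°   (square ↑)
75 + 90 = 165°   (square ↑)
165 + 147 = 312°   (split-comp 33° ↓)

312°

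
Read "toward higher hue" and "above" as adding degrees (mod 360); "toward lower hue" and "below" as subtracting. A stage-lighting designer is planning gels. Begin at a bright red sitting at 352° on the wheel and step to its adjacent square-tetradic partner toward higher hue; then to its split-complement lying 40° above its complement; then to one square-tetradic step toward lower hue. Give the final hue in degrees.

212°

+90° (square ↑): 352 + 90 = 442 → 442 − 360 = 82°
+220° (split-comp 40° ↑): 82 + 220 = 302°
−90° (square ↓): 302 − 90 = 212°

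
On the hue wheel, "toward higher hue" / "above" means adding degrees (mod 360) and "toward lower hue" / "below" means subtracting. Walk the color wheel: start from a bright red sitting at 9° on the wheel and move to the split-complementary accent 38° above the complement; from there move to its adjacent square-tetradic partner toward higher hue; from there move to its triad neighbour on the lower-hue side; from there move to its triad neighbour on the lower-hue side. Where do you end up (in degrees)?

77°

9 + 218 = 227°   (split-comp 38° ↑)
227 + 90 = 317°   (square ↑)
317 − 120 = 197°   (triadic ↓)
197 − 120 = 77°   (triadic ↓)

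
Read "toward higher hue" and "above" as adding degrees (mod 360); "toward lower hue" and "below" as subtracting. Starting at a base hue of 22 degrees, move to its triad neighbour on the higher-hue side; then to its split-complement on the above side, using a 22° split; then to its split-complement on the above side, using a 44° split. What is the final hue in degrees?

triadic ↑ +120°: 22 + 120 = 142°
split-comp 22° ↑ +202°: 142 + 202 = 344°
split-comp 44° ↑ +224°: 344 + 224 = 568 → 568 − 360 = 208°

208°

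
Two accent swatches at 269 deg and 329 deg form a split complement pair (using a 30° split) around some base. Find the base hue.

The accents sit 30° either side of the complement, so the complement is their short-arc midpoint on the wheel.
Short-arc midpoint of 269° and 329°: 299°.
Base is 180° from the complement: 299 − 180 = 119°

119°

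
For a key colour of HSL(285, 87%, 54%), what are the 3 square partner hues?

15°, 105° and 195°

285 + 90 = 375 → 375 − 360 = 15°
285 + 180 = 465 → 465 − 360 = 105°
285 + 270 = 555 → 555 − 360 = 195°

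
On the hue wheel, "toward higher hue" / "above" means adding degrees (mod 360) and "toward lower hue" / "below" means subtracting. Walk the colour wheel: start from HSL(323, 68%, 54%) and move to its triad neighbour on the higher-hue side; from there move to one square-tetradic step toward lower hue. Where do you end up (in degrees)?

353°

triadic ↑ +120°: 323 + 120 = 443 → 443 − 360 = 83°
square ↓ −90°: 83 − 90 = -7 → -7 + 360 = 353°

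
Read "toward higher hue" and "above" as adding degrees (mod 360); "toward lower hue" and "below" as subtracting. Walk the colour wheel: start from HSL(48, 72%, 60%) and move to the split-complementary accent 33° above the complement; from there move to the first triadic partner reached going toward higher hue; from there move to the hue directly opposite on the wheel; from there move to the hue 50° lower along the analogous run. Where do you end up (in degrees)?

split-comp 33° ↑ +213°: 48 + 213 = 261°
triadic ↑ +120°: 261 + 120 = 381 → 381 − 360 = 21°
complement +180°: 21 + 180 = 201°
analog 50° ↓ −50°: 201 − 50 = 151°

151°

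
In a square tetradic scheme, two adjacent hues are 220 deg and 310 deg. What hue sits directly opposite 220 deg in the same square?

A square tetradic scheme places four hues 90° apart; opposite corners are 180° apart.
220 + 180 = 400 → 400 − 360 = 40°

40°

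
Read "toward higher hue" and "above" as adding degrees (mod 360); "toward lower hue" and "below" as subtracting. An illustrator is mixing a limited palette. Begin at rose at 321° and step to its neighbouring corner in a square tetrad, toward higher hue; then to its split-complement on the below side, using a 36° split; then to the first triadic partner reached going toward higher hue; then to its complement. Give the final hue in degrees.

135°

321 + 90 = 411 → 411 − 360 = 51°   (square ↑)
51 + 144 = 195°   (split-comp 36° ↓)
195 + 120 = 315°   (triadic ↑)
315 + 180 = 495 → 495 − 360 = 135°   (complement)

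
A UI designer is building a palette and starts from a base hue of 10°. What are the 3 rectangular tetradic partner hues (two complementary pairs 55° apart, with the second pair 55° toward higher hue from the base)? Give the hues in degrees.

65°, 190°, 245°

A rectangular tetradic uses two complementary pairs 55° apart: offsets 0°, 55°, 180°, 235°.
10 + 55 = 65°
10 + 180 = 190°
10 + 235 = 245°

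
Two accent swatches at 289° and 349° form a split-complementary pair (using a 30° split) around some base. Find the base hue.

The accents sit 30° either side of the complement, so the complement is their short-arc midpoint on the wheel.
Short-arc midpoint of 289° and 349°: 319°.
Base is 180° from the complement: 319 − 180 = 139°

139°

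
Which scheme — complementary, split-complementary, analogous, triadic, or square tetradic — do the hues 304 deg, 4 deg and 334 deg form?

analogous

Sort the hues: 4°, 304°, 334°.
Successive gaps around the wheel: 300°, 30°, 30°.
A run of hues at equal small steps (30°) with one large closing gap is an analogous group.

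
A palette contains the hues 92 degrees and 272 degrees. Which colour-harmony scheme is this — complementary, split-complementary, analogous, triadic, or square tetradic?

Sort the hues: 92°, 272°.
Successive gaps around the wheel: 180°, 180°.
Two hues 180° apart are complementary.

complementary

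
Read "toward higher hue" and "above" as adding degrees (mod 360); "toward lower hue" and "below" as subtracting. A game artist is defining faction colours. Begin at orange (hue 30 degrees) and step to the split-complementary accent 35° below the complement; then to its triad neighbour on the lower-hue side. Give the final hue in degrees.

55°

30 + 145 = 175°   (split-comp 35° ↓)
175 − 120 = 55°   (triadic ↓)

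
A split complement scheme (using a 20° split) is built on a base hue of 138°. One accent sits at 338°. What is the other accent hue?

298°

Split-complementary hues sit 20° either side of the complement.
Complement of the base 138°: 138 + 180 = 318°
The given accent 338° is 20° one side of 318°; the other accent sits 20° the other side: 318 − 20 = 298°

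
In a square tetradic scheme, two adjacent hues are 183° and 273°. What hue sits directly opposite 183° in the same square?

3°

A square tetradic scheme places four hues 90° apart; opposite corners are 180° apart.
183 + 180 = 363 → 363 − 360 = 3°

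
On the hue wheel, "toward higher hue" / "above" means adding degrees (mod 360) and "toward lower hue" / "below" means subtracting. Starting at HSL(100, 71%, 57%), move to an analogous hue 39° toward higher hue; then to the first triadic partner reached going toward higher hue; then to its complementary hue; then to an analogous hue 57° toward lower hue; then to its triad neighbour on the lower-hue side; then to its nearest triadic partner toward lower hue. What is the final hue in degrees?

100 + 39 = 139°   (analog 39° ↑)
139 + 120 = 259°   (triadic ↑)
259 + 180 = 439 → 439 − 360 = 79°   (complement)
79 − 57 = 22°   (analog 57° ↓)
22 − 120 = -98 → -98 + 360 = 262°   (triadic ↓)
262 − 120 = 142°   (triadic ↓)

142°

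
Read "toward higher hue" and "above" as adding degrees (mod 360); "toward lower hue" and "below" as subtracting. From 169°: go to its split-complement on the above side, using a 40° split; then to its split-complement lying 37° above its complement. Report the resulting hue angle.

246°

+220° (split-comp 40° ↑): 169 + 220 = 389 → 389 − 360 = 29°
+217° (split-comp 37° ↑): 29 + 217 = 246°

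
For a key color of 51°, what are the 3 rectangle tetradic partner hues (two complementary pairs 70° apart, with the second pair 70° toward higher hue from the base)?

121°, 231° and 301°

A rectangular tetradic uses two complementary pairs 70° apart: offsets 0°, 70°, 180°, 250°.
51 + 70 = 121°
51 + 180 = 231°
51 + 250 = 301°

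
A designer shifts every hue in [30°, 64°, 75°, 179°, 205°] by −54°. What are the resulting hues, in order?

30 − 54 = -24 → -24 + 360 = 336°
64 − 54 = 10°
75 − 54 = 21°
179 − 54 = 125°
205 − 54 = 151°

336°, 10°, 21°, 125°, 151°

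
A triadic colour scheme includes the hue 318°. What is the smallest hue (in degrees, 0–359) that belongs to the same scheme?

78°

A triad places three hues 120° apart.
The full set through 318° is {78°, 198°, 318°}.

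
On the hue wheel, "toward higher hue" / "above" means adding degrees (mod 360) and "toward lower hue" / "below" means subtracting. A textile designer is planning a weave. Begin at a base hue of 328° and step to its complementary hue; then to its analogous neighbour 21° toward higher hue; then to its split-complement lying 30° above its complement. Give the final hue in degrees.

19°

complement +180°: 328 + 180 = 508 → 508 − 360 = 148°
analog 21° ↑ +21°: 148 + 21 = 169°
split-comp 30° ↑ +210°: 169 + 210 = 379 → 379 − 360 = 19°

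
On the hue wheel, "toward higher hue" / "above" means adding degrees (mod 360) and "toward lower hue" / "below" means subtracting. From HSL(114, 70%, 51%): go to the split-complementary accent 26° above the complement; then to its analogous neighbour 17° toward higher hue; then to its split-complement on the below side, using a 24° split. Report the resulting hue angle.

133°

split-comp 26° ↑ +206°: 114 + 206 = 320°
analog 17° ↑ +17°: 320 + 17 = 337°
split-comp 24° ↓ +156°: 337 + 156 = 493 → 493 − 360 = 133°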